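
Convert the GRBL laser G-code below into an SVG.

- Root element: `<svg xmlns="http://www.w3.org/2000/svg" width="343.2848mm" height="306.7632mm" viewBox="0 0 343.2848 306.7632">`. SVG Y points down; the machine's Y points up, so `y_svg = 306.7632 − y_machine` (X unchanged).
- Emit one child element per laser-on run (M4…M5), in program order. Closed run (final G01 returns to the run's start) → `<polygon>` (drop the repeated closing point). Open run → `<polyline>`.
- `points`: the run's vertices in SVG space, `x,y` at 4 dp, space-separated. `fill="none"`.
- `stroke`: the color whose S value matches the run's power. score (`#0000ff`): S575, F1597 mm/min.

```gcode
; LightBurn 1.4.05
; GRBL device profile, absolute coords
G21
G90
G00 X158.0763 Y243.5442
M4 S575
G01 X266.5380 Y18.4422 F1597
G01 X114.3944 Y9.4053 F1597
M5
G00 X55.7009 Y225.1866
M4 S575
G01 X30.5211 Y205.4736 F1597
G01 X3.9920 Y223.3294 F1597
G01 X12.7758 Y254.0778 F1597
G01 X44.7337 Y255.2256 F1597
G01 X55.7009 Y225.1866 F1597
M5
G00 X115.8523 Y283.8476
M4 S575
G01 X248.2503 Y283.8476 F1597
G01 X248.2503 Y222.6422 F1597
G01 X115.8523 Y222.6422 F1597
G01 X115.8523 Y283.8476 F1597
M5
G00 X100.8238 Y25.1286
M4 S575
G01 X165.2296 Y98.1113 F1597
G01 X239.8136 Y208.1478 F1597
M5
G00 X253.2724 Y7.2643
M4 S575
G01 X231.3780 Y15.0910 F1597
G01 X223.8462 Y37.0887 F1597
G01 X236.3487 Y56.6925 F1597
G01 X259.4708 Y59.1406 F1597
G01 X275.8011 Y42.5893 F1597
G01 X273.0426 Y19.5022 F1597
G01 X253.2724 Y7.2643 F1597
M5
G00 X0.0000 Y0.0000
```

<svg xmlns="http://www.w3.org/2000/svg" width="343.2848mm" height="306.7632mm" viewBox="0 0 343.2848 306.7632">
  <polyline points="158.0763,63.2190 266.5380,288.3210 114.3944,297.3579" fill="none" stroke="#0000ff"/>
  <polygon points="55.7009,81.5766 30.5211,101.2896 3.9920,83.4338 12.7758,52.6854 44.7337,51.5376" fill="none" stroke="#0000ff"/>
  <polygon points="115.8523,22.9156 248.2503,22.9156 248.2503,84.1210 115.8523,84.1210" fill="none" stroke="#0000ff"/>
  <polyline points="100.8238,281.6346 165.2296,208.6519 239.8136,98.6154" fill="none" stroke="#0000ff"/>
  <polygon points="253.2724,299.4989 231.3780,291.6722 223.8462,269.6745 236.3487,250.0707 259.4708,247.6226 275.8011,264.1739 273.0426,287.2610" fill="none" stroke="#0000ff"/>
</svg>

y_svg = 306.7632 − y_m. Every run uses S575, so all elements get stroke `#0000ff` (score).

[1] open run; points: 158.0763,63.2190 266.5380,288.3210 114.3944,297.3579

[2] closed run; points: 55.7009,81.5766 30.5211,101.2896 3.9920,83.4338 12.7758,52.6854 44.7337,51.5376

[3] closed run; points: 115.8523,22.9156 248.2503,22.9156 248.2503,84.1210 115.8523,84.1210

[4] open run; points: 100.8238,281.6346 165.2296,208.6519 239.8136,98.6154

[5] closed run; points: 253.2724,299.4989 231.3780,291.6722 223.8462,269.6745 236.3487,250.0707 259.4708,247.6226 275.8011,264.1739 273.0426,287.2610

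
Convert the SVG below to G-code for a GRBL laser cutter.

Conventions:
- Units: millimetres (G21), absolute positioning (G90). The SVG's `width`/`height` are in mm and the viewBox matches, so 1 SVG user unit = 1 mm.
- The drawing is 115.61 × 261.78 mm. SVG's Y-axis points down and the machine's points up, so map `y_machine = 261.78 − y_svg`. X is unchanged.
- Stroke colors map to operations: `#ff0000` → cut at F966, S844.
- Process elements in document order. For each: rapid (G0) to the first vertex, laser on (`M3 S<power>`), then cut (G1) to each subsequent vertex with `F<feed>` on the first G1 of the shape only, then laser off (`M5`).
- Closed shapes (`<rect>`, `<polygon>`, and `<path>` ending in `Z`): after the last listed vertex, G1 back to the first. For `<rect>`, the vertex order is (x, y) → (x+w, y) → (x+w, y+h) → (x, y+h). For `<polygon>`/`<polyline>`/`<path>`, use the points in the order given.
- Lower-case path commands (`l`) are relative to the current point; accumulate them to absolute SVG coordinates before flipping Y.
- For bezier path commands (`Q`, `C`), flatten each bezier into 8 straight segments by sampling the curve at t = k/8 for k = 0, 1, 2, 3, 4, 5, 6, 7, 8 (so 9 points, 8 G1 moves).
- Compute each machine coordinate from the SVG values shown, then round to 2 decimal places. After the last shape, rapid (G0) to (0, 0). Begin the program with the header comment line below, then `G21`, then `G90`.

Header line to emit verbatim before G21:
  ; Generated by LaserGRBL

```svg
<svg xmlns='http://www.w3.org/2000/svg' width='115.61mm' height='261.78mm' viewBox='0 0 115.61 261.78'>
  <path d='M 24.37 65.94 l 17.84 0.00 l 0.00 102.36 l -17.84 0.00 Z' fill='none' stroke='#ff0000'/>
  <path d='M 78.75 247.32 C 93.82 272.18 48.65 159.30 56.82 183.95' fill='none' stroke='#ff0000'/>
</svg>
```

; Generated by LaserGRBL
G21
G90
G0 X24.37 Y195.84
M3 S844
G1 X42.21 Y195.84 F966
G1 X42.21 Y93.48
G1 X24.37 Y93.48
G1 X24.37 Y195.84
M5
G0 X78.75 Y14.46
M3 S844
G1 X81.80 Y11.06 F966
G1 X80.53 Y17.34
G1 X76.28 Y30.09
G1 X70.37 Y46.07
G1 X64.14 Y62.06
G1 X58.92 Y74.83
G1 X56.03 Y81.16
G1 X56.82 Y77.83
M5
G0 X0.00 Y0.00

viewBox `0 0 115.61 261.78` with mm width/height → 1 unit = 1 mm. Flip: y_m = 261.78 − y_svg.

**Shape 1** — `<path>` rectangle, stroke `#ff0000` → cut (S844, F966). Machine vertices: (24.37,195.84) → (42.21,195.84) → (42.21,93.48) → (24.37,93.48) → (24.37,195.84). Closed: final G1 returns to the first vertex.

**Shape 2** — `<path>` cubic bezier, stroke `#ff0000` → cut (S844, F966). Control points (SVG): P0=(78.75,247.32), P1=(93.82,272.18), P2=(48.65,159.30), P3=(56.82,183.95); sampled at t=k/8. Machine vertices: (78.75,14.46) → (81.80,11.06) → (80.53,17.34) → (76.28,30.09) → (70.37,46.07) → (64.14,62.06) → (58.92,74.83) → (56.03,81.16) → (56.82,77.83). Open path.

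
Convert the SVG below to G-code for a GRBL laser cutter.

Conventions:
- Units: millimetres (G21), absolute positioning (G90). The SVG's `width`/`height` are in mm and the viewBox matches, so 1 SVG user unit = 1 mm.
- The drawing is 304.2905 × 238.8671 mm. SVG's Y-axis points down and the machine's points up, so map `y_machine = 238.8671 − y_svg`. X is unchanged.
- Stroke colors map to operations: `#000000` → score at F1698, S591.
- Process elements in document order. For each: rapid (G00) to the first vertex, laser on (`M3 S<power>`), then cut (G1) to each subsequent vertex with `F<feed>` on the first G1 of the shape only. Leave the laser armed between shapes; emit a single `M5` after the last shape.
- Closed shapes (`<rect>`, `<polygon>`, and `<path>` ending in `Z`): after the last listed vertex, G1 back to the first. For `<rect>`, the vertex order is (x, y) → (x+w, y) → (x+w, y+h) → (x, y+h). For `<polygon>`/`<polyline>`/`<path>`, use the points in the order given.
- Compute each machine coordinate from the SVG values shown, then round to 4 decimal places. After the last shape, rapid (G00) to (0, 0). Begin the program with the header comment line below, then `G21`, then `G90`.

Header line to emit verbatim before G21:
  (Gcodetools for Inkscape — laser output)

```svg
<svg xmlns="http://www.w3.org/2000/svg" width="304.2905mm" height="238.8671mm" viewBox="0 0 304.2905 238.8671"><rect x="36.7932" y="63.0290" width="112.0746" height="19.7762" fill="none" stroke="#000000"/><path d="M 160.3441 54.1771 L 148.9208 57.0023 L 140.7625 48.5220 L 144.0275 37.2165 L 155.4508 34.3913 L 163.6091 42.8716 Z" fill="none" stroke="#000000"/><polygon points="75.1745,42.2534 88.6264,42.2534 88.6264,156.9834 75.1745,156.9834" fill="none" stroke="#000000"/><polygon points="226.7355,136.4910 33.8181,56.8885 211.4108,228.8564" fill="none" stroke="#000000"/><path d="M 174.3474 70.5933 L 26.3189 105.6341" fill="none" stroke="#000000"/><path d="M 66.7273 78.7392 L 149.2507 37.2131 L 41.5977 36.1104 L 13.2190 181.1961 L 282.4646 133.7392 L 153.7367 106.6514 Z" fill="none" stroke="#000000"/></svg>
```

(Gcodetools for Inkscape — laser output)
G21
G90
G00 X36.7932 Y175.8381
M3 S591
G1 X148.8678 Y175.8381 F1698
G1 X148.8678 Y156.0619
G1 X36.7932 Y156.0619
G1 X36.7932 Y175.8381
G00 X160.3441 Y184.6900
M3 S591
G1 X148.9208 Y181.8648 F1698
G1 X140.7625 Y190.3451
G1 X144.0275 Y201.6506
G1 X155.4508 Y204.4758
G1 X163.6091 Y195.9955
G1 X160.3441 Y184.6900
G00 X75.1745 Y196.6137
M3 S591
G1 X88.6264 Y196.6137 F1698
G1 X88.6264 Y81.8837
G1 X75.1745 Y81.8837
G1 X75.1745 Y196.6137
G00 X226.7355 Y102.3761
M3 S591
G1 X33.8181 Y181.9786 F1698
G1 X211.4108 Y10.0107
G1 X226.7355 Y102.3761
G00 X174.3474 Y168.2738
M3 S591
G1 X26.3189 Y133.2330 F1698
G00 X66.7273 Y160.1279
M3 S591
G1 X149.2507 Y201.6540 F1698
G1 X41.5977 Y202.7567
G1 X13.2190 Y57.6710
G1 X282.4646 Y105.1279
G1 X153.7367 Y132.2157
G1 X66.7273 Y160.1279
M5
G00 X0.0000 Y0.0000

viewBox `0 0 304.2905 238.8671` with mm width/height → 1 unit = 1 mm. Flip: y_m = 238.8671 − y_svg.

**Shape 1** — `<rect>` rectangle, stroke `#000000` → score (S591, F1698). Machine vertices: (36.7932,175.8381) → (148.8678,175.8381) → (148.8678,156.0619) → (36.7932,156.0619) → (36.7932,175.8381). Closed: final G1 returns to the first vertex.

**Shape 2** — `<path>` regular polygon, stroke `#000000` → score (S591, F1698). Machine vertices: (160.3441,184.6900) → (148.9208,181.8648) → (140.7625,190.3451) → (144.0275,201.6506) → (155.4508,204.4758) → (163.6091,195.9955) → (160.3441,184.6900). Closed: final G1 returns to the first vertex.

**Shape 3** — `<polygon>` rectangle, stroke `#000000` → score (S591, F1698). Machine vertices: (75.1745,196.6137) → (88.6264,196.6137) → (88.6264,81.8837) → (75.1745,81.8837) → (75.1745,196.6137). Closed: final G1 returns to the first vertex.

**Shape 4** — `<polygon>` closed polygon, stroke `#000000` → score (S591, F1698). Machine vertices: (226.7355,102.3761) → (33.8181,181.9786) → (211.4108,10.0107) → (226.7355,102.3761). Closed: final G1 returns to the first vertex.

**Shape 5** — `<path>` line segment, stroke `#000000` → score (S591, F1698). Machine vertices: (174.3474,168.2738) → (26.3189,133.2330). Open path.

**Shape 6** — `<path>` closed polygon, stroke `#000000` → score (S591, F1698). Machine vertices: (66.7273,160.1279) → (149.2507,201.6540) → (41.5977,202.7567) → (13.2190,57.6710) → (282.4646,105.1279) → (153.7367,132.2157) → (66.7273,160.1279). Closed: final G1 returns to the first vertex.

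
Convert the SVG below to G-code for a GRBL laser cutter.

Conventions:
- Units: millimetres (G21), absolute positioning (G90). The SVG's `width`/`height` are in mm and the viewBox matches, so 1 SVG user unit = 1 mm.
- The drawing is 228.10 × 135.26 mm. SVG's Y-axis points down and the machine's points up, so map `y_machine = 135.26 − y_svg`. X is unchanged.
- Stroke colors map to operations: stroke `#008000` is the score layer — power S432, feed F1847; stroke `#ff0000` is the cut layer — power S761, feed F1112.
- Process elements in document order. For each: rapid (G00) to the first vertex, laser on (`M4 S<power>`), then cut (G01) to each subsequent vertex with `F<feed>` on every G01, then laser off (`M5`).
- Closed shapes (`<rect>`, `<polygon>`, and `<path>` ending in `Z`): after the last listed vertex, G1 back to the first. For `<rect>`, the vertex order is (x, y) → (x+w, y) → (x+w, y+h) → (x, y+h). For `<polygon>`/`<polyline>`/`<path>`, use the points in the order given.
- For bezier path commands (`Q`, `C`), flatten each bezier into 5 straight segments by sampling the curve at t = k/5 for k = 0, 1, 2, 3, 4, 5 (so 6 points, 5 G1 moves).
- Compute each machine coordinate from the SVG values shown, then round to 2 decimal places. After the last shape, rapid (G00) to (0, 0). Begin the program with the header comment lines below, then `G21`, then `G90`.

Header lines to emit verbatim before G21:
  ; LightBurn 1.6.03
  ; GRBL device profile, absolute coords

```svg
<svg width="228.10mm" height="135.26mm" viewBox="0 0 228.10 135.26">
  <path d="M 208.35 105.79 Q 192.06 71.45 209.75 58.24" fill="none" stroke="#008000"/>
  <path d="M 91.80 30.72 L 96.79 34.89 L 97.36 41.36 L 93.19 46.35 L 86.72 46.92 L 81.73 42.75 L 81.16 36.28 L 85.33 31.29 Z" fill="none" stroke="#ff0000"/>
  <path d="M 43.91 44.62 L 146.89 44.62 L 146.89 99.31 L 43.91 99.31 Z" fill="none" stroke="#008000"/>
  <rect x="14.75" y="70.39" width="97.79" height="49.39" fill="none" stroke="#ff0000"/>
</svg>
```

viewBox `0 0 228.10 135.26` with mm width/height → 1 unit = 1 mm. Flip: y_m = 135.26 − y_svg.

**Shape 1** — `<path>` quadratic bezier, stroke `#008000` → score (S432, F1847). Control points (SVG): P0=(208.35,105.79), P1=(192.06,71.45), P2=(209.75,58.24); sampled at t=k/5. Machine vertices: (208.35,29.47) → (203.19,42.36) → (200.75,53.56) → (201.03,63.07) → (204.03,70.89) → (209.75,77.02). Open path.

**Shape 2** — `<path>` regular polygon, stroke `#ff0000` → cut (S761, F1112). Machine vertices: (91.80,104.54) → (96.79,100.37) → (97.36,93.90) → (93.19,88.91) → (86.72,88.34) → (81.73,92.51) → (81.16,98.98) → (85.33,103.97) → (91.80,104.54). Closed: final G1 returns to the first vertex.

**Shape 3** — `<path>` rectangle, stroke `#008000` → score (S432, F1847). Machine vertices: (43.91,90.64) → (146.89,90.64) → (146.89,35.95) → (43.91,35.95) → (43.91,90.64). Closed: final G1 returns to the first vertex.

**Shape 4** — `<rect>` rectangle, stroke `#ff0000` → cut (S761, F1112). Machine vertices: (14.75,64.87) → (112.54,64.87) → (112.54,15.48) → (14.75,15.48) → (14.75,64.87). Closed: final G1 returns to the first vertex.

; LightBurn 1.6.03
; GRBL device profile, absolute coords
G21
G90
G00 X208.35 Y29.47
M4 S432
G01 X203.19 Y42.36 F1847
G01 X200.75 Y53.56 F1847
G01 X201.03 Y63.07 F1847
G01 X204.03 Y70.89 F1847
G01 X209.75 Y77.02 F1847
M5
G00 X91.80 Y104.54
M4 S761
G01 X96.79 Y100.37 F1112
G01 X97.36 Y93.90 F1112
G01 X93.19 Y88.91 F1112
G01 X86.72 Y88.34 F1112
G01 X81.73 Y92.51 F1112
G01 X81.16 Y98.98 F1112
G01 X85.33 Y103.97 F1112
G01 X91.80 Y104.54 F1112
M5
G00 X43.91 Y90.64
M4 S432
G01 X146.89 Y90.64 F1847
G01 X146.89 Y35.95 F1847
G01 X43.91 Y35.95 F1847
G01 X43.91 Y90.64 F1847
M5
G00 X14.75 Y64.87
M4 S761
G01 X112.54 Y64.87 F1112
G01 X112.54 Y15.48 F1112
G01 X14.75 Y15.48 F1112
G01 X14.75 Y64.87 F1112
M5
G00 X0.00 Y0.00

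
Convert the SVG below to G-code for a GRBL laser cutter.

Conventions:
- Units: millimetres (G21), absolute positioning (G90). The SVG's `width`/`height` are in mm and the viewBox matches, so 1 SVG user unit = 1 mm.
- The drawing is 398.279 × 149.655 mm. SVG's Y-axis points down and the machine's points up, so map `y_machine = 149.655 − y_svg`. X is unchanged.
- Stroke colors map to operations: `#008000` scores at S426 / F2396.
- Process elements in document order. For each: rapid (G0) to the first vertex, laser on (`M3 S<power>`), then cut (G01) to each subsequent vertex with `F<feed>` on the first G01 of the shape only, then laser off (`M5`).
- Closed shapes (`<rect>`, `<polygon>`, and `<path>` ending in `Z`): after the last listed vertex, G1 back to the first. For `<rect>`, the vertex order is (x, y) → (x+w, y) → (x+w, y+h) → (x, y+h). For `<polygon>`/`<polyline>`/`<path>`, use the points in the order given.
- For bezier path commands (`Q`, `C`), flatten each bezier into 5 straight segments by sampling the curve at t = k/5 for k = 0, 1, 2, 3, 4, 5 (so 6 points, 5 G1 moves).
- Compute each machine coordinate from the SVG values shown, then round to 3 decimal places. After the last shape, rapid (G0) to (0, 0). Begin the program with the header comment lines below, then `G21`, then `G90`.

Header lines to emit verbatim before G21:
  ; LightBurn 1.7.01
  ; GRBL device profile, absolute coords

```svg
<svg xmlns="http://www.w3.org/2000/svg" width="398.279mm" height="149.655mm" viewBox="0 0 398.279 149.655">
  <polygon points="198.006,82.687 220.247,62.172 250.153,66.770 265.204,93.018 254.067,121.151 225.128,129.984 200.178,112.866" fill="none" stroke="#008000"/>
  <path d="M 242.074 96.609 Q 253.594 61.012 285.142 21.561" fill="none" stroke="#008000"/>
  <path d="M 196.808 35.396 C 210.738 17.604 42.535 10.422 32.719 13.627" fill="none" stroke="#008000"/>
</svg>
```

1 u = 1 mm; y_m = 149.655 − y.

[1] `<polygon>` regular polygon, #008000→score S426 F2396: (198.006,66.968) → (220.247,87.483) → (250.153,82.885) → (265.204,56.637) → (254.067,28.504) → (225.128,19.671) → (200.178,36.789) → (198.006,66.968) (closed)

[2] `<path>` quadratic bezier, #008000→score S426 F2396: (242.074,53.046) → (247.483,67.439) → (254.494,82.140) → (263.108,97.150) → (273.324,112.468) → (285.142,128.094)

[3] `<path>` cubic bezier, #008000→score S426 F2396: (196.808,114.259) → (186.034,123.663) → (147.893,130.531) → (98.731,134.874) → (54.891,136.703) → (32.719,136.028)

; LightBurn 1.7.01
; GRBL device profile, absolute coords
G21
G90
G0 X198.006 Y66.968
M3 S426
G01 X220.247 Y87.483 F2396
G01 X250.153 Y82.885
G01 X265.204 Y56.637
G01 X254.067 Y28.504
G01 X225.128 Y19.671
G01 X200.178 Y36.789
G01 X198.006 Y66.968
M5
G0 X242.074 Y53.046
M3 S426
G01 X247.483 Y67.439 F2396
G01 X254.494 Y82.140
G01 X263.108 Y97.150
G01 X273.324 Y112.468
G01 X285.142 Y128.094
M5
G0 X196.808 Y114.259
M3 S426
G01 X186.034 Y123.663 F2396
G01 X147.893 Y130.531
G01 X98.731 Y134.874
G01 X54.891 Y136.703
G01 X32.719 Y136.028
M5
G0 X0.000 Y0.000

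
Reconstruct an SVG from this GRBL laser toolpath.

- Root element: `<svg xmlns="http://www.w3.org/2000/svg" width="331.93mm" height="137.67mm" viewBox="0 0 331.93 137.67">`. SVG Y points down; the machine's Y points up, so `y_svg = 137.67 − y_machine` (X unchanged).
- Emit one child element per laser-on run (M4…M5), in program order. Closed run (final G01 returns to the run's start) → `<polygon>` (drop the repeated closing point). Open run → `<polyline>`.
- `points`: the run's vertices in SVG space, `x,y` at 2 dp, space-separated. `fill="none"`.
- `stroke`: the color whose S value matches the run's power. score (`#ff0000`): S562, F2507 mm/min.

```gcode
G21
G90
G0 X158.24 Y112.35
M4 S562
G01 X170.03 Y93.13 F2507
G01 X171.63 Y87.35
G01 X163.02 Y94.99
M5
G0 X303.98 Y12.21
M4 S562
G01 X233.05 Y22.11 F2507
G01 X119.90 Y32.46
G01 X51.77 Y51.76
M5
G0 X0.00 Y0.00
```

<svg xmlns="http://www.w3.org/2000/svg" width="331.93mm" height="137.67mm" viewBox="0 0 331.93 137.67">
  <polyline points="158.24,25.32 170.03,44.54 171.63,50.32 163.02,42.68" fill="none" stroke="#ff0000"/>
  <polyline points="303.98,125.46 233.05,115.56 119.90,105.21 51.77,85.91" fill="none" stroke="#ff0000"/>
</svg>

Machine Y-up, SVG Y-down with viewBox height 137.67, so y_svg = 137.67 − y_machine; X carries over. Every run uses S562, so all elements get stroke `#ff0000` (score).

Run 1: The run is open, so emit a `<polyline>` with points (Y-flipped): 158.24,25.32 170.03,44.54 171.63,50.32 163.02,42.68.

Run 2: The run is open, so emit a `<polyline>` with points (Y-flipped): 303.98,125.46 233.05,115.56 119.90,105.21 51.77,85.91.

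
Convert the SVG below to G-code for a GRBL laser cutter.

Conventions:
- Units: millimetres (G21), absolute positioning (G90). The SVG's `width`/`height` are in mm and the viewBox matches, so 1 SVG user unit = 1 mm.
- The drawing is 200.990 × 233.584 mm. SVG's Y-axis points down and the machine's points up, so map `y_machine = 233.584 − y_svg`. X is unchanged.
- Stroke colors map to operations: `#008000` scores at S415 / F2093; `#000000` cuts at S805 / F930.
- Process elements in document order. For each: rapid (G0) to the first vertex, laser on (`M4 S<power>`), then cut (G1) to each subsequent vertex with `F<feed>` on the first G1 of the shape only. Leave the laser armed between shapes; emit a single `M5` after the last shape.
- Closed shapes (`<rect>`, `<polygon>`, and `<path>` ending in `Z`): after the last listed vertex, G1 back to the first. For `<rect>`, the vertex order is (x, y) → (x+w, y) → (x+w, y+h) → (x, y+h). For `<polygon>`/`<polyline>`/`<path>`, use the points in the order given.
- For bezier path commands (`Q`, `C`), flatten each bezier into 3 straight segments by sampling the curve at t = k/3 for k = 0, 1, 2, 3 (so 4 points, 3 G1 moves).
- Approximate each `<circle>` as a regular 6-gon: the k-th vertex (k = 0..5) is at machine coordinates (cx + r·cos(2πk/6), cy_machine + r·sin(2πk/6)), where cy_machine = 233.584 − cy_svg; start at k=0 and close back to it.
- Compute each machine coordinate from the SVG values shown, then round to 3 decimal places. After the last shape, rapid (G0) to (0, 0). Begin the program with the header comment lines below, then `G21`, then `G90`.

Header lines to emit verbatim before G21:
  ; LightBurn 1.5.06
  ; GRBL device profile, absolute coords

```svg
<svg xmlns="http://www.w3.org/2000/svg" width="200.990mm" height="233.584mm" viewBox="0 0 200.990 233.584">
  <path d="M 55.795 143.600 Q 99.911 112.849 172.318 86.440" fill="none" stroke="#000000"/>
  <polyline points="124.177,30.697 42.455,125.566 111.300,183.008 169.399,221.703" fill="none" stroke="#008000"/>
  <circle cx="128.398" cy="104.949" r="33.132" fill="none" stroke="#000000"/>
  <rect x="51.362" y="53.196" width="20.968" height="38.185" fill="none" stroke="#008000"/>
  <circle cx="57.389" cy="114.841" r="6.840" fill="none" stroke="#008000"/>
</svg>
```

1 u = 1 mm; y_m = 233.584 − y.

[1] `<path>` quadratic bezier, #000000→cut S805 F930: (55.795,89.984) → (88.349,110.002) → (127.190,129.056) → (172.318,147.144)

[2] `<polyline>` open polyline, #008000→score S415 F2093: (124.177,202.887) → (42.455,108.018) → (111.300,50.576) → (169.399,11.881)

[3] `<circle>` circle, #000000→cut S805 F930: (161.530,128.635) → (144.964,157.328) → (111.832,157.328) → (95.266,128.635) → (111.832,99.942) → (144.964,99.942) → (161.530,128.635) (closed)

[4] `<rect>` rectangle, #008000→score S415 F2093: (51.362,180.388) → (72.330,180.388) → (72.330,142.203) → (51.362,142.203) → (51.362,180.388) (closed)

[5] `<circle>` circle, #008000→score S415 F2093: (64.229,118.743) → (60.809,124.667) → (53.969,124.667) → (50.549,118.743) → (53.969,112.819) → (60.809,112.819) → (64.229,118.743) (closed)

; LightBurn 1.5.06
; GRBL device profile, absolute coords
G21
G90
G0 X55.795 Y89.984
M4 S805
G1 X88.349 Y110.002 F930
G1 X127.190 Y129.056
G1 X172.318 Y147.144
G0 X124.177 Y202.887
M4 S415
G1 X42.455 Y108.018 F2093
G1 X111.300 Y50.576
G1 X169.399 Y11.881
G0 X161.530 Y128.635
M4 S805
G1 X144.964 Y157.328 F930
G1 X111.832 Y157.328
G1 X95.266 Y128.635
G1 X111.832 Y99.942
G1 X144.964 Y99.942
G1 X161.530 Y128.635
G0 X51.362 Y180.388
M4 S415
G1 X72.330 Y180.388 F2093
G1 X72.330 Y142.203
G1 X51.362 Y142.203
G1 X51.362 Y180.388
G0 X64.229 Y118.743
M4 S415
G1 X60.809 Y124.667 F2093
G1 X53.969 Y124.667
G1 X50.549 Y118.743
G1 X53.969 Y112.819
G1 X60.809 Y112.819
G1 X64.229 Y118.743
M5
G0 X0.000 Y0.000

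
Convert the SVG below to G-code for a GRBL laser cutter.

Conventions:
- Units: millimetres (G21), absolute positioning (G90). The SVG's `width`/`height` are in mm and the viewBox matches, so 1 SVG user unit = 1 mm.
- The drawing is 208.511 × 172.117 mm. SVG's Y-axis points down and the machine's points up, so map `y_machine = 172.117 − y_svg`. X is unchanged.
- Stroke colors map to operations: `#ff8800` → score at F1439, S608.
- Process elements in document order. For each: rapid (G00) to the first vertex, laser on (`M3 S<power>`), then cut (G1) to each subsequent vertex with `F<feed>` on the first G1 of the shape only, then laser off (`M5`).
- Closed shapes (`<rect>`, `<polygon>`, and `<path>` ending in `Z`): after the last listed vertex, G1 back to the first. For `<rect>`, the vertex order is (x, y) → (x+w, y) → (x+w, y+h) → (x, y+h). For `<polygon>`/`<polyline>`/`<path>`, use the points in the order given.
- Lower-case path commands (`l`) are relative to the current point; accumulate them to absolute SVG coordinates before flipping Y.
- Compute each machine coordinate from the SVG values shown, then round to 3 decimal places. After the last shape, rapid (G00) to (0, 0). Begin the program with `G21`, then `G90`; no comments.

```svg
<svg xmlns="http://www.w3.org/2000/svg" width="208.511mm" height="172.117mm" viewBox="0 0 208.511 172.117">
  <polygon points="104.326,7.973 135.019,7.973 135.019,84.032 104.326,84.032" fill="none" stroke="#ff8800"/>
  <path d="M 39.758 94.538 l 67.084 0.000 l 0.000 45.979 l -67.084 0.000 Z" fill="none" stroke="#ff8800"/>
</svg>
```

1 u = 1 mm; y_m = 172.117 − y.

[1] `<polygon>` rectangle, #ff8800→score S608 F1439: (104.326,164.144) → (135.019,164.144) → (135.019,88.085) → (104.326,88.085) → (104.326,164.144) (closed)

[2] `<path>` rectangle, #ff8800→score S608 F1439: (39.758,77.579) → (106.842,77.579) → (106.842,31.600) → (39.758,31.600) → (39.758,77.579) (closed)

G21
G90
G00 X104.326 Y164.144
M3 S608
G1 X135.019 Y164.144 F1439
G1 X135.019 Y88.085
G1 X104.326 Y88.085
G1 X104.326 Y164.144
M5
G00 X39.758 Y77.579
M3 S608
G1 X106.842 Y77.579 F1439
G1 X106.842 Y31.600
G1 X39.758 Y31.600
G1 X39.758 Y77.579
M5
G00 X0.000 Y0.000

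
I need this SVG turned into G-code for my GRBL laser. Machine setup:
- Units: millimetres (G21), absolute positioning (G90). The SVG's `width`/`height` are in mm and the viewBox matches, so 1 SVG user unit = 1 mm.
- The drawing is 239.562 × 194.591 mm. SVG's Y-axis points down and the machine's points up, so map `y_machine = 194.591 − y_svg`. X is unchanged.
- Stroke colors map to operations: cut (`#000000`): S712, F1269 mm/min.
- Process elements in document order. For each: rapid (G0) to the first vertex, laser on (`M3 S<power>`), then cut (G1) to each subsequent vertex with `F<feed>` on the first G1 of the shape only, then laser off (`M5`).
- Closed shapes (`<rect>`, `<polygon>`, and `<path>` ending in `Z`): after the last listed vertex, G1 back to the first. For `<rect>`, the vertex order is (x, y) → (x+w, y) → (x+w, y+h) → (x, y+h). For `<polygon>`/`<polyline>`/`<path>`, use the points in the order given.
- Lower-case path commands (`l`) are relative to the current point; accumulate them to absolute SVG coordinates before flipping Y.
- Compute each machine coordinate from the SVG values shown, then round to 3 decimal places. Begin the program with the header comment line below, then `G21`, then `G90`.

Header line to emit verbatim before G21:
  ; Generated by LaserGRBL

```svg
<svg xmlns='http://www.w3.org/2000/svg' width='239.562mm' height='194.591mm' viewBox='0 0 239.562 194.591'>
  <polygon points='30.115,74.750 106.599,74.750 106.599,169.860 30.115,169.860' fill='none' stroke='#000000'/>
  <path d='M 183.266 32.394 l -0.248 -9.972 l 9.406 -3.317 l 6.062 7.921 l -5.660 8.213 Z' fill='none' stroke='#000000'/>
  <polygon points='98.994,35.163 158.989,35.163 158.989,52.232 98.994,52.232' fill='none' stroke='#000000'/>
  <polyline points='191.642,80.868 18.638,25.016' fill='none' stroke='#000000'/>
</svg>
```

Since the viewBox matches the mm dimensions, user units are millimetres directly. The only transform is the Y-flip y_m = 194.591 − y_svg.

Shape 1 is a rectangle drawn with `<polygon>`. Its stroke #000000 means cut at S712, F1269. After flipping Y the toolpath is (30.115,119.841) → (106.599,119.841) → (106.599,24.731) → (30.115,24.731) → (30.115,119.841), returning to the start.

Shape 2 is a regular polygon drawn with `<path>`. Its stroke #000000 means cut at S712, F1269. After flipping Y the toolpath is (183.266,162.197) → (183.018,172.169) → (192.424,175.486) → (198.486,167.565) → (192.826,159.352) → (183.266,162.197), returning to the start.

Shape 3 is a rectangle drawn with `<polygon>`. Its stroke #000000 means cut at S712, F1269. After flipping Y the toolpath is (98.994,159.428) → (158.989,159.428) → (158.989,142.359) → (98.994,142.359) → (98.994,159.428), returning to the start.

Shape 4 is a line segment drawn with `<polyline>`. Its stroke #000000 means cut at S712, F1269. After flipping Y the toolpath is (191.642,113.723) → (18.638,169.575).

; Generated by LaserGRBL
G21
G90
G0 X30.115 Y119.841
M3 S712
G1 X106.599 Y119.841 F1269
G1 X106.599 Y24.731
G1 X30.115 Y24.731
G1 X30.115 Y119.841
M5
G0 X183.266 Y162.197
M3 S712
G1 X183.018 Y172.169 F1269
G1 X192.424 Y175.486
G1 X198.486 Y167.565
G1 X192.826 Y159.352
G1 X183.266 Y162.197
M5
G0 X98.994 Y159.428
M3 S712
G1 X158.989 Y159.428 F1269
G1 X158.989 Y142.359
G1 X98.994 Y142.359
G1 X98.994 Y159.428
M5
G0 X191.642 Y113.723
M3 S712
G1 X18.638 Y169.575 F1269
M5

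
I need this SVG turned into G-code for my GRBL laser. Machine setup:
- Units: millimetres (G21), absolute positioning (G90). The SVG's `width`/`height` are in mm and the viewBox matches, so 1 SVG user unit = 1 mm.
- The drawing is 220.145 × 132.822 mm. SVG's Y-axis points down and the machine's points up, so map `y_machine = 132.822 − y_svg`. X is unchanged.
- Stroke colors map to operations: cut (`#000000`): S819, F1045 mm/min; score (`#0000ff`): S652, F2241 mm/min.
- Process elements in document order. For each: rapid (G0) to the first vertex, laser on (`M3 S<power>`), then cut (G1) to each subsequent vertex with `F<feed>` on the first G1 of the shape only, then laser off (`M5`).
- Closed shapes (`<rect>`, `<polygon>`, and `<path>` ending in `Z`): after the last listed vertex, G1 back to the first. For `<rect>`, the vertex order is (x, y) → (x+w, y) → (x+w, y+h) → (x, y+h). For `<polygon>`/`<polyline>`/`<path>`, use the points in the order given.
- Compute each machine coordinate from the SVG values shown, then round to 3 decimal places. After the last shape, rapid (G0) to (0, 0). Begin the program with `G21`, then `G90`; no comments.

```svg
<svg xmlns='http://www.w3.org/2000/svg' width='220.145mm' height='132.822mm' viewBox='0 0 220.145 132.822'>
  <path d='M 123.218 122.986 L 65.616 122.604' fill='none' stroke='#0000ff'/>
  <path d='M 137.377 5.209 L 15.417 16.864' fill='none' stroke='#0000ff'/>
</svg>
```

G21
G90
G0 X123.218 Y9.836
M3 S652
G1 X65.616 Y10.218 F2241
M5
G0 X137.377 Y127.613
M3 S652
G1 X15.417 Y115.958 F2241
M5
G0 X0.000 Y0.000

Since the viewBox matches the mm dimensions, user units are millimetres directly. The only transform is the Y-flip y_m = 132.822 − y_svg.

Shape 1 is a line segment drawn with `<path>`. Its stroke #0000ff means score at S652, F2241. After flipping Y the toolpath is (123.218,9.836) → (65.616,10.218).

Shape 2 is a line segment drawn with `<path>`. Its stroke #0000ff means score at S652, F2241. After flipping Y the toolpath is (137.377,127.613) → (15.417,115.958).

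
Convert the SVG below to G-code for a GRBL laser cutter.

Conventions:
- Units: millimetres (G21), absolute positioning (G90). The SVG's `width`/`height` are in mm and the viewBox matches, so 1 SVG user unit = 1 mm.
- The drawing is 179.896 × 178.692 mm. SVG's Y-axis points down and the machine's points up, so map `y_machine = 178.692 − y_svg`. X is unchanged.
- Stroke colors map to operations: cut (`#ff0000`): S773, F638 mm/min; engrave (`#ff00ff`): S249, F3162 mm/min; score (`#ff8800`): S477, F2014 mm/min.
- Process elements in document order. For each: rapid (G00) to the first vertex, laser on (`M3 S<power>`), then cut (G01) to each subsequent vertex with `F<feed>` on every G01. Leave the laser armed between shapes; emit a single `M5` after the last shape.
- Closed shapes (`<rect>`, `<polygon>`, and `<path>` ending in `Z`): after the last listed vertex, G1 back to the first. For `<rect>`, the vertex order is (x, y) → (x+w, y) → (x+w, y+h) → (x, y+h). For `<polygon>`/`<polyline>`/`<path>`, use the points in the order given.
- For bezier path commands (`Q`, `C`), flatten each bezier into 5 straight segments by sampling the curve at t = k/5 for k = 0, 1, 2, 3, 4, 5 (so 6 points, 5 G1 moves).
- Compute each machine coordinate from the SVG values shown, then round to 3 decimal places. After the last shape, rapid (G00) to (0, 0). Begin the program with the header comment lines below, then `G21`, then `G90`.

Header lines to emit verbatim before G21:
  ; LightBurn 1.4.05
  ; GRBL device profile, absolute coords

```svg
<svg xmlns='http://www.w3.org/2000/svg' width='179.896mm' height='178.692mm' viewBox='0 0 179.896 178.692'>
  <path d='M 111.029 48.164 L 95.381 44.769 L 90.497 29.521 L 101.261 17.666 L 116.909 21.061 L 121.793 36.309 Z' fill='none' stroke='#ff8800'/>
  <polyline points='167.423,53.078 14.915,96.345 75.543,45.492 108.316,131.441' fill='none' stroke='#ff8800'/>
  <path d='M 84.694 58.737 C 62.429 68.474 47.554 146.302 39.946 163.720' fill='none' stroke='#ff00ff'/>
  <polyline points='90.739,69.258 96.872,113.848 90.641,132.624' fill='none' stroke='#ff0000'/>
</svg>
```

; LightBurn 1.4.05
; GRBL device profile, absolute coords
G21
G90
G00 X111.029 Y130.528
M3 S477
G01 X95.381 Y133.923 F2014
G01 X90.497 Y149.171 F2014
G01 X101.261 Y161.026 F2014
G01 X116.909 Y157.631 F2014
G01 X121.793 Y142.383 F2014
G01 X111.029 Y130.528 F2014
G00 X167.423 Y125.614
M3 S477
G01 X14.915 Y82.347 F2014
G01 X75.543 Y133.200 F2014
G01 X108.316 Y47.251 F2014
G00 X84.694 Y119.955
M3 S249
G01 X72.221 Y106.970 F3162
G01 X61.515 Y83.811 F3162
G01 X52.572 Y56.646 F3162
G01 X45.384 Y31.644 F3162
G01 X39.946 Y14.972 F3162
G00 X90.739 Y109.434
M3 S773
G01 X96.872 Y64.844 F638
G01 X90.641 Y46.068 F638
M5
G00 X0.000 Y0.000

1 u = 1 mm; y_m = 178.692 − y.

[1] `<path>` regular polygon, #ff8800→score S477 F2014: (111.029,130.528) → (95.381,133.923) → (90.497,149.171) → (101.261,161.026) → (116.909,157.631) → (121.793,142.383) → (111.029,130.528) (closed)

[2] `<polyline>` open polyline, #ff8800→score S477 F2014: (167.423,125.614) → (14.915,82.347) → (75.543,133.200) → (108.316,47.251)

[3] `<path>` cubic bezier, #ff00ff→engrave S249 F3162: (84.694,119.955) → (72.221,106.970) → (61.515,83.811) → (52.572,56.646) → (45.384,31.644) → (39.946,14.972)

[4] `<polyline>` open polyline, #ff0000→cut S773 F638: (90.739,109.434) → (96.872,64.844) → (90.641,46.068)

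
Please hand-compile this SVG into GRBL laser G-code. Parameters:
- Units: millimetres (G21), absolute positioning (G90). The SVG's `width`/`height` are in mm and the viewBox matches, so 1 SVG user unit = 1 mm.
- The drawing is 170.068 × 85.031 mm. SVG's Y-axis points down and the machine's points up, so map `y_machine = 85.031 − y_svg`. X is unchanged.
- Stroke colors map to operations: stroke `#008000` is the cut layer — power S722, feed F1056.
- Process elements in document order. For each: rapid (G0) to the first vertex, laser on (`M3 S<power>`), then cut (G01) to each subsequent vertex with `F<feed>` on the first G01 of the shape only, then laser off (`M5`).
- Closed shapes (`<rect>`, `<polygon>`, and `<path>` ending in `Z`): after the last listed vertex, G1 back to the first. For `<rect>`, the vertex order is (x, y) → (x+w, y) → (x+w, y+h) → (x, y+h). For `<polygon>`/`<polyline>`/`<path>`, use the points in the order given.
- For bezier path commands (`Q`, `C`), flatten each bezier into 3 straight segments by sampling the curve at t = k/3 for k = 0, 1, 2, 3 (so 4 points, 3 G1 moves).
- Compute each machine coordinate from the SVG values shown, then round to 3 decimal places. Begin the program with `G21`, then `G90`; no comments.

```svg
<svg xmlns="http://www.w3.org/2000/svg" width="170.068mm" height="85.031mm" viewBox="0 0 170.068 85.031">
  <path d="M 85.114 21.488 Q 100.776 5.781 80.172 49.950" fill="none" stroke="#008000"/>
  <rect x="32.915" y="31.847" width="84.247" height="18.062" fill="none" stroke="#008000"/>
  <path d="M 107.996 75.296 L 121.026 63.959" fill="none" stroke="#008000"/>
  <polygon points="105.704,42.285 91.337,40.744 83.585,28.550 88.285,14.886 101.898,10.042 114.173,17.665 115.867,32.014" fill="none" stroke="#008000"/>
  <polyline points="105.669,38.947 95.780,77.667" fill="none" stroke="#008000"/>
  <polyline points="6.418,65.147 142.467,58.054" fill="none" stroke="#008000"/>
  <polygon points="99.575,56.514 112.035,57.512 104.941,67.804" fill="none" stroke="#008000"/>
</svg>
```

1 u = 1 mm; y_m = 85.031 − y.

[1] `<path>` quadratic bezier, #008000→cut S722 F1056: (85.114,63.543) → (91.526,67.361) → (89.878,57.874) → (80.172,35.081)

[2] `<rect>` rectangle, #008000→cut S722 F1056: (32.915,53.184) → (117.162,53.184) → (117.162,35.122) → (32.915,35.122) → (32.915,53.184) (closed)

[3] `<path>` line segment, #008000→cut S722 F1056: (107.996,9.735) → (121.026,21.072)

[4] `<polygon>` regular polygon, #008000→cut S722 F1056: (105.704,42.746) → (91.337,44.287) → (83.585,56.481) → (88.285,70.145) → (101.898,74.989) → (114.173,67.366) → (115.867,53.017) → (105.704,42.746) (closed)

[5] `<polyline>` line segment, #008000→cut S722 F1056: (105.669,46.084) → (95.780,7.364)

[6] `<polyline>` line segment, #008000→cut S722 F1056: (6.418,19.884) → (142.467,26.977)

[7] `<polygon>` regular polygon, #008000→cut S722 F1056: (99.575,28.517) → (112.035,27.519) → (104.941,17.227) → (99.575,28.517) (closed)

G21
G90
G0 X85.114 Y63.543
M3 S722
G01 X91.526 Y67.361 F1056
G01 X89.878 Y57.874
G01 X80.172 Y35.081
M5
G0 X32.915 Y53.184
M3 S722
G01 X117.162 Y53.184 F1056
G01 X117.162 Y35.122
G01 X32.915 Y35.122
G01 X32.915 Y53.184
M5
G0 X107.996 Y9.735
M3 S722
G01 X121.026 Y21.072 F1056
M5
G0 X105.704 Y42.746
M3 S722
G01 X91.337 Y44.287 F1056
G01 X83.585 Y56.481
G01 X88.285 Y70.145
G01 X101.898 Y74.989
G01 X114.173 Y67.366
G01 X115.867 Y53.017
G01 X105.704 Y42.746
M5
G0 X105.669 Y46.084
M3 S722
G01 X95.780 Y7.364 F1056
M5
G0 X6.418 Y19.884
M3 S722
G01 X142.467 Y26.977 F1056
M5
G0 X99.575 Y28.517
M3 S722
G01 X112.035 Y27.519 F1056
G01 X104.941 Y17.227
G01 X99.575 Y28.517
M5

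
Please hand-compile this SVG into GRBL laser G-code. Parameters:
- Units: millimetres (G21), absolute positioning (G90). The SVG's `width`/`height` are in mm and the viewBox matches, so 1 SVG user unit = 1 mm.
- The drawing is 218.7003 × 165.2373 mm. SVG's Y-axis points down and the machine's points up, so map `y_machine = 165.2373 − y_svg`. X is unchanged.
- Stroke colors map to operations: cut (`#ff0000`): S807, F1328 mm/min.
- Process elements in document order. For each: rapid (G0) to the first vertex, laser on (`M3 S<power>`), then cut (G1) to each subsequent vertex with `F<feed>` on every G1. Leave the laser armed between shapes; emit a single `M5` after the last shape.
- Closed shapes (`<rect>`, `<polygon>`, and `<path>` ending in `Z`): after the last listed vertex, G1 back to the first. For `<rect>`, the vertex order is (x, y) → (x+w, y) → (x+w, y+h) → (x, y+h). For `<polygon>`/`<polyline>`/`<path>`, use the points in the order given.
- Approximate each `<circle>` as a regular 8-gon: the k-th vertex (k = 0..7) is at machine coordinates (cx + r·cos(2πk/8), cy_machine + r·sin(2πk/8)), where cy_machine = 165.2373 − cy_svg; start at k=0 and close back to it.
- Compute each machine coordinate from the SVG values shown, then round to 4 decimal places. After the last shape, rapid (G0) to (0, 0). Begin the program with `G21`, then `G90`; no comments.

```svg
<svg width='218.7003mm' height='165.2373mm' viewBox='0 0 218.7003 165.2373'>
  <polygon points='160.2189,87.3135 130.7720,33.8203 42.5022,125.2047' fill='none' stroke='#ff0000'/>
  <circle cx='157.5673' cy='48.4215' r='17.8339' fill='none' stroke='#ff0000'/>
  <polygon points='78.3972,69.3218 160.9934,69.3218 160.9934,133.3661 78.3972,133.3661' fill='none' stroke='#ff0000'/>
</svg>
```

1 u = 1 mm; y_m = 165.2373 − y.

[1] `<polygon>` closed polygon, #ff0000→cut S807 F1328: (160.2189,77.9238) → (130.7720,131.4170) → (42.5022,40.0326) → (160.2189,77.9238) (closed)

[2] `<circle>` circle, #ff0000→cut S807 F1328: (175.4012,116.8158) → (170.1778,129.4263) → (157.5673,134.6497) → (144.9568,129.4263) → (139.7334,116.8158) → (144.9568,104.2053) → (157.5673,98.9819) → (170.1778,104.2053) → (175.4012,116.8158) (closed)

[3] `<polygon>` rectangle, #ff0000→cut S807 F1328: (78.3972,95.9155) → (160.9934,95.9155) → (160.9934,31.8712) → (78.3972,31.8712) → (78.3972,95.9155) (closed)

G21
G90
G0 X160.2189 Y77.9238
M3 S807
G1 X130.7720 Y131.4170 F1328
G1 X42.5022 Y40.0326 F1328
G1 X160.2189 Y77.9238 F1328
G0 X175.4012 Y116.8158
M3 S807
G1 X170.1778 Y129.4263 F1328
G1 X157.5673 Y134.6497 F1328
G1 X144.9568 Y129.4263 F1328
G1 X139.7334 Y116.8158 F1328
G1 X144.9568 Y104.2053 F1328
G1 X157.5673 Y98.9819 F1328
G1 X170.1778 Y104.2053 F1328
G1 X175.4012 Y116.8158 F1328
G0 X78.3972 Y95.9155
M3 S807
G1 X160.9934 Y95.9155 F1328
G1 X160.9934 Y31.8712 F1328
G1 X78.3972 Y31.8712 F1328
G1 X78.3972 Y95.9155 F1328
M5
G0 X0.0000 Y0.0000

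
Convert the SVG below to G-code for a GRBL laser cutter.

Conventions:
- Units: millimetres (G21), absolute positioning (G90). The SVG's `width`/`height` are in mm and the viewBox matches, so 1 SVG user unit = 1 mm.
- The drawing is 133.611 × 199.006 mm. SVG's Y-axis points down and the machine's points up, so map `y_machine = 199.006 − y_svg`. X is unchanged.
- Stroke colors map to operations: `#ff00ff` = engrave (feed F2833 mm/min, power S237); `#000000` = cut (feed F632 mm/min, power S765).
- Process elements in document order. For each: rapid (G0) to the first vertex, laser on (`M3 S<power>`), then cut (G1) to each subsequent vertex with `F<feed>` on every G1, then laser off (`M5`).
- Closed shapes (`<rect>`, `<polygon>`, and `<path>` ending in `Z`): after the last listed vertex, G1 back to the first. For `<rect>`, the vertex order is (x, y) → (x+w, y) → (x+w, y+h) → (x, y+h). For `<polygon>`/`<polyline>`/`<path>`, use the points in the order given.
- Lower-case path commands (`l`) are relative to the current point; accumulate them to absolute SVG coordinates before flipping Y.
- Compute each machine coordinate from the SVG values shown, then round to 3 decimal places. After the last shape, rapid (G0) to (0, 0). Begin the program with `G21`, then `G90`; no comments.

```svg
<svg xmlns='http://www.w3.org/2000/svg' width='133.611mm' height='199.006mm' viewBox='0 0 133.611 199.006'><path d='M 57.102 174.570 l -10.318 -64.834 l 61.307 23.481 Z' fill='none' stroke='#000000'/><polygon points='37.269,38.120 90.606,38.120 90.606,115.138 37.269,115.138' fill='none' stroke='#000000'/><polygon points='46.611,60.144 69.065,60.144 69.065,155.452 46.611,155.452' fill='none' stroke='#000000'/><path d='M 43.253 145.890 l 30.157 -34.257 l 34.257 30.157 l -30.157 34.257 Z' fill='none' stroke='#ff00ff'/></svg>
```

Since the viewBox matches the mm dimensions, user units are millimetres directly. The only transform is the Y-flip y_m = 199.006 − y_svg.

Shape 1 is a regular polygon drawn with `<path>`. Its stroke #000000 means cut at S765, F632. After flipping Y the toolpath is (57.102,24.436) → (46.784,89.270) → (108.091,65.789) → (57.102,24.436), returning to the start.

Shape 2 is a rectangle drawn with `<polygon>`. Its stroke #000000 means cut at S765, F632. After flipping Y the toolpath is (37.269,160.886) → (90.606,160.886) → (90.606,83.868) → (37.269,83.868) → (37.269,160.886), returning to the start.

Shape 3 is a rectangle drawn with `<polygon>`. Its stroke #000000 means cut at S765, F632. After flipping Y the toolpath is (46.611,138.862) → (69.065,138.862) → (69.065,43.554) → (46.611,43.554) → (46.611,138.862), returning to the start.

Shape 4 is a regular polygon drawn with `<path>`. Its stroke #ff00ff means engrave at S237, F2833. After flipping Y the toolpath is (43.253,53.116) → (73.410,87.373) → (107.667,57.216) → (77.510,22.959) → (43.253,53.116), returning to the start.

G21
G90
G0 X57.102 Y24.436
M3 S765
G1 X46.784 Y89.270 F632
G1 X108.091 Y65.789 F632
G1 X57.102 Y24.436 F632
M5
G0 X37.269 Y160.886
M3 S765
G1 X90.606 Y160.886 F632
G1 X90.606 Y83.868 F632
G1 X37.269 Y83.868 F632
G1 X37.269 Y160.886 F632
M5
G0 X46.611 Y138.862
M3 S765
G1 X69.065 Y138.862 F632
G1 X69.065 Y43.554 F632
G1 X46.611 Y43.554 F632
G1 X46.611 Y138.862 F632
M5
G0 X43.253 Y53.116
M3 S237
G1 X73.410 Y87.373 F2833
G1 X107.667 Y57.216 F2833
G1 X77.510 Y22.959 F2833
G1 X43.253 Y53.116 F2833
M5
G0 X0.000 Y0.000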